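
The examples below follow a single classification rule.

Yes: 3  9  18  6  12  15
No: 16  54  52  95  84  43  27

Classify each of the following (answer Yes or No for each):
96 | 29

The rule appears to be: multiple of 3 AND at most 18.

No, No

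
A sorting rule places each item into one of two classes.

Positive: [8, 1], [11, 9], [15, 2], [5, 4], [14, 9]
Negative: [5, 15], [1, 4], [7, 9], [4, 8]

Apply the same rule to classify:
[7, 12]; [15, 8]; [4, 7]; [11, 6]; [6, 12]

Negative, Positive, Negative, Positive, Negative

The distinguishing property — first > second — holds for all the 'Positive' cases and none of the 'Negative' cases.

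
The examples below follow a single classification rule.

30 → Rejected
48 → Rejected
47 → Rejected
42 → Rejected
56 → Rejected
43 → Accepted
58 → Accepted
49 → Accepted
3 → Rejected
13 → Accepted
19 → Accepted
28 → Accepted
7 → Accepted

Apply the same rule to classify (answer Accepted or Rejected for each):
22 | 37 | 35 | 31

All 'Accepted' examples share one property — ≡ 1 (mod 3) — and every 'Rejected' example lacks it.
Accepted: 22, since 22 mod 3 = 1.
Accepted: 37, since 37 mod 3 = 1.
Rejected: 35, since 35 mod 3 = 2.
Accepted: 31, since 31 mod 3 = 1.

Accepted, Accepted, Rejected, Accepted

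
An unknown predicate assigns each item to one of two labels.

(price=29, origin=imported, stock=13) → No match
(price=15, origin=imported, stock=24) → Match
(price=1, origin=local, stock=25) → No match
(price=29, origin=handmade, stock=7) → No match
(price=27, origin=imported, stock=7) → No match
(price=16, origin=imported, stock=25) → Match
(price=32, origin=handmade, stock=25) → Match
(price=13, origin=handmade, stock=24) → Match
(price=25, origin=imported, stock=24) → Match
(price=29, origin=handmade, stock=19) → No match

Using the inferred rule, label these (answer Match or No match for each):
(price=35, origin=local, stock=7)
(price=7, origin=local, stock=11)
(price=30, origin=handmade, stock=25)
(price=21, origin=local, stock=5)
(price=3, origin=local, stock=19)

No match, No match, Match, No match, No match

The simplest hypothesis consistent with all the labels is: price ≥ 13 AND stock ≥ 24.
(price=35, origin=local, stock=7) → price = 35, stock = 7 → No match. (price=7, origin=local, stock=11) → price = 7, stock = 11 → No match. (price=30, origin=handmade, stock=25) → price = 30, stock = 25 → Match. (price=21, origin=local, stock=5) → price = 21, stock = 5 → No match. (price=3, origin=local, stock=19) → price = 3, stock = 19 → No match.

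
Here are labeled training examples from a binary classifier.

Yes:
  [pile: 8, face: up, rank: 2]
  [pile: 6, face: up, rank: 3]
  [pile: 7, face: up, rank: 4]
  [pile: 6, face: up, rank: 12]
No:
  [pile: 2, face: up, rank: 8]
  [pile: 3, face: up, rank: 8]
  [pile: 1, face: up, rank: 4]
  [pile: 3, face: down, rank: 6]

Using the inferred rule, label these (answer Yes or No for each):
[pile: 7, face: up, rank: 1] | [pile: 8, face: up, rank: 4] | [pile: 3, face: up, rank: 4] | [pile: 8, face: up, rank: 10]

Yes, Yes, No, Yes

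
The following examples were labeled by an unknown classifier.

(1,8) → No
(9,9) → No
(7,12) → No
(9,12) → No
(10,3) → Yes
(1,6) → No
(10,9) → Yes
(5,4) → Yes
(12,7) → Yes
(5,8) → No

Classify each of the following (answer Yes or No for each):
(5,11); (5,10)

No, No

Looking at the examples, the only property every 'Yes' case has and every 'No' case lacks is: first > second.
(5,11) — 5 < 11, hence No. (5,10) — 5 < 10, hence No.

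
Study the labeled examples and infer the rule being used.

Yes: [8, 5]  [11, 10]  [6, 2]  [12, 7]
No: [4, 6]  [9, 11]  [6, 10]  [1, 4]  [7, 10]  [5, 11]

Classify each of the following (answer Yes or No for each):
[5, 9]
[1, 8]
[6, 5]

A rule that fits every label: first > second — true of each 'Yes' example, false of each 'No' one.
[5, 9] → 5 < 9 → No. [1, 8] → 1 < 8 → No. [6, 5] → 6 > 5 → Yes.

No, No, Yes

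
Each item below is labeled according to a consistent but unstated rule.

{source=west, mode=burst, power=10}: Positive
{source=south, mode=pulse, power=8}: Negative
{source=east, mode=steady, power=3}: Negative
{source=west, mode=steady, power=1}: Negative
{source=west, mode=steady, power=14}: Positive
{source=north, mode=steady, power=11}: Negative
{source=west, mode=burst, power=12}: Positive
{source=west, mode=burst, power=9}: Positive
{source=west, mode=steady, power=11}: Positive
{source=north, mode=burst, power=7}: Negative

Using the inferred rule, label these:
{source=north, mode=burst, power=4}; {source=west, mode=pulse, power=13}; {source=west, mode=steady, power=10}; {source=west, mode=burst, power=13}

Negative, Positive, Positive, Positive

The simplest hypothesis consistent with all the labels is: source is west AND power ≥ 3.
{source=north, mode=burst, power=4}: source is north, power = 4 — does not fit, so Negative. {source=west, mode=pulse, power=13}: source is west, power = 13 — fits, so Positive. {source=west, mode=steady, power=10}: source is west, power = 10 — fits, so Positive. {source=west, mode=burst, power=13}: source is west, power = 13 — fits, so Positive.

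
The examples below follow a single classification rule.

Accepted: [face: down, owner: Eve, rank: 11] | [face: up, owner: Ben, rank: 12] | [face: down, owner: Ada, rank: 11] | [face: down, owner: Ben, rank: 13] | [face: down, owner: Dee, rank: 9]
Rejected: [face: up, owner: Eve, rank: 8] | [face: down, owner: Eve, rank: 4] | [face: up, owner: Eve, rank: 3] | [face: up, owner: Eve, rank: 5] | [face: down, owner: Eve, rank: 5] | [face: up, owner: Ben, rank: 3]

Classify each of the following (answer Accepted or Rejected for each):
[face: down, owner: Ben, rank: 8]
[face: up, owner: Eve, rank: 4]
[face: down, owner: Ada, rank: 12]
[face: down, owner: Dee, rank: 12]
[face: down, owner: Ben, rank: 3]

All 'Accepted' examples share one property — rank ≥ 9 — and every 'Rejected' example lacks it.
[face: down, owner: Ben, rank: 8] — rank = 8, hence Rejected.
[face: up, owner: Eve, rank: 4] — rank = 4, hence Rejected.
[face: down, owner: Ada, rank: 12] — rank = 12, hence Accepted.
[face: down, owner: Dee, rank: 12] — rank = 12, hence Accepted.
[face: down, owner: Ben, rank: 3] — rank = 3, hence Rejected.

Rejected, Rejected, Accepted, Accepted, Rejected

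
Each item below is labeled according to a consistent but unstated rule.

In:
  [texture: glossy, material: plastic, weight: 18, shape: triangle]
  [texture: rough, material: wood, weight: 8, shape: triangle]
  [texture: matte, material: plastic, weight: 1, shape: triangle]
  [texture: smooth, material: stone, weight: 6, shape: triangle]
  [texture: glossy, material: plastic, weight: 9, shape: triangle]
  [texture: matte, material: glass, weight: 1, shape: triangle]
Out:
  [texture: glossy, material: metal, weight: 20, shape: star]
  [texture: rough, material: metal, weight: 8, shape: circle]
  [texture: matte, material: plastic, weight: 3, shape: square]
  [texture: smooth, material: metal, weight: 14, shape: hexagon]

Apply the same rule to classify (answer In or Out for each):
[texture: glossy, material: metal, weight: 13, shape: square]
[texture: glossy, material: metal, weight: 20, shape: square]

Looking at the examples, the only property every 'In' case has and every 'Out' case lacks is: shape is triangle.
[texture: glossy, material: metal, weight: 13, shape: square]: Out (shape is square). [texture: glossy, material: metal, weight: 20, shape: square]: Out (shape is square).

Out, Out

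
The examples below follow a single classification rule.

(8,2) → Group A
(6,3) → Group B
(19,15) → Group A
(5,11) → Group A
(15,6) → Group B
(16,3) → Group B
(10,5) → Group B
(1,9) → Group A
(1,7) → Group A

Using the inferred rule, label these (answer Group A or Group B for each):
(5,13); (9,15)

All 'Group A' examples share one property — sum is even — and every 'Group B' example lacks it.
(5,13) → 5+13 = 18 → Group A. (9,15) → 9+15 = 24 → Group A.

Group A, Group A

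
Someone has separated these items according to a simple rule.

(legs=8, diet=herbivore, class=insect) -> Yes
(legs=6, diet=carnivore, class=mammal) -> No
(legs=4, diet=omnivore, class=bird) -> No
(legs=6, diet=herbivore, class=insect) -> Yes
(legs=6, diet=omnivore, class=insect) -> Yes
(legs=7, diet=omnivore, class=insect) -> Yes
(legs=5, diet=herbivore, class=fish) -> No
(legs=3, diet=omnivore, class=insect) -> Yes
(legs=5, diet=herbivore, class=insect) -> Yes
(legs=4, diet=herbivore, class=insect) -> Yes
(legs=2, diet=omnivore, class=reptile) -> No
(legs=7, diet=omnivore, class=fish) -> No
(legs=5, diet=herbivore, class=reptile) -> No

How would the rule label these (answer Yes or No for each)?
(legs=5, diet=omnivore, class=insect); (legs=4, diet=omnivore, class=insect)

Yes, Yes

Looking at the examples, the only property every 'Yes' case has and every 'No' case lacks is: class is insect.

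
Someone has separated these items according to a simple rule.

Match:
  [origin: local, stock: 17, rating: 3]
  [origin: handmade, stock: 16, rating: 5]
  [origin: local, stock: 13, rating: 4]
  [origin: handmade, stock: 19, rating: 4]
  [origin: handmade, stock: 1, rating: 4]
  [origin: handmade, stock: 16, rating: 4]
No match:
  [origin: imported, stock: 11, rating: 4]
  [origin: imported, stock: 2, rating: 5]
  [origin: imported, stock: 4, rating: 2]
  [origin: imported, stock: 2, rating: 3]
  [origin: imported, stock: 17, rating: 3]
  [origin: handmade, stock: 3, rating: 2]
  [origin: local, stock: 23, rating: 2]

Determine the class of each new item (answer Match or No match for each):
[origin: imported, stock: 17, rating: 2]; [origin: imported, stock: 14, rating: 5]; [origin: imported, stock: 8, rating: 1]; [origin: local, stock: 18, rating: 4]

No match, No match, No match, Match

'Match' ⟺ origin is not imported AND rating ≥ 3.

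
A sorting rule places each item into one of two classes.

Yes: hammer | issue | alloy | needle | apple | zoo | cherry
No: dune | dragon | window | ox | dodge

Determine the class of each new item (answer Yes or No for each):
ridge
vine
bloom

The pattern is that an item is 'Yes' exactly when: has a double letter.

No, No, Yes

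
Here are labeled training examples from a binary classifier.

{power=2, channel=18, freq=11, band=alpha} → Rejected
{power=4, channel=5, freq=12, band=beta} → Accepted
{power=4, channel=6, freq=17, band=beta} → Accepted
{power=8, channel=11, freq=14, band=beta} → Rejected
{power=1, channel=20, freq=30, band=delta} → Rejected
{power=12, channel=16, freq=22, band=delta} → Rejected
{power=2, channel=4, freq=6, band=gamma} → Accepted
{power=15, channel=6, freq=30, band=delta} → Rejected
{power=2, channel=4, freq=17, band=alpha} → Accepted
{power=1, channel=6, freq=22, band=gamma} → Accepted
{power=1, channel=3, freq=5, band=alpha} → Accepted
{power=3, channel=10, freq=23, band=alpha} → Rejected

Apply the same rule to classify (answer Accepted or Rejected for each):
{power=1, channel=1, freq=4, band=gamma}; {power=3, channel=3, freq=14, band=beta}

Accepted, Accepted

The distinguishing property — channel ≤ 6 AND power ≤ 4 — holds for all the 'Accepted' cases and none of the 'Rejected' cases.
{power=1, channel=1, freq=4, band=gamma}: channel = 1, power = 1, satisfies this → Accepted. {power=3, channel=3, freq=14, band=beta}: channel = 3, power = 3, satisfies this → Accepted.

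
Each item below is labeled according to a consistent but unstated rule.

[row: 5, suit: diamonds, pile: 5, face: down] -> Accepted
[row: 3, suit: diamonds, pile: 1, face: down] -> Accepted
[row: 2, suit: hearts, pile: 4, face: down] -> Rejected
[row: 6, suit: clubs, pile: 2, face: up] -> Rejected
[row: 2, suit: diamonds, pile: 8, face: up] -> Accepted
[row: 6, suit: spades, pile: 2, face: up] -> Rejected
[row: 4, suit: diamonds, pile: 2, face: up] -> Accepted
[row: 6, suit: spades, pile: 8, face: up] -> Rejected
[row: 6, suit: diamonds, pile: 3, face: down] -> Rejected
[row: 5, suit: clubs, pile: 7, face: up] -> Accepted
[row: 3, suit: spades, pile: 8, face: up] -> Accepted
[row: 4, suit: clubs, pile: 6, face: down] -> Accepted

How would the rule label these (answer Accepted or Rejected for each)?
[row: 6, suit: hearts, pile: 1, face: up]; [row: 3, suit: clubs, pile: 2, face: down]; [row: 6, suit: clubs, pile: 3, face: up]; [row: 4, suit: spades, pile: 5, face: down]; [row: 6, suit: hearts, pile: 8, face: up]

The rule appears to be: pile ≠ 4 AND row ≤ 5.
[row: 6, suit: hearts, pile: 1, face: up] → pile = 1, row = 6 → Rejected.
[row: 3, suit: clubs, pile: 2, face: down] → pile = 2, row = 3 → Accepted.
[row: 6, suit: clubs, pile: 3, face: up] → pile = 3, row = 6 → Rejected.
[row: 4, suit: spades, pile: 5, face: down] → pile = 5, row = 4 → Accepted.
[row: 6, suit: hearts, pile: 8, face: up] → pile = 8, row = 6 → Rejected.

Rejected, Accepted, Rejected, Accepted, Rejected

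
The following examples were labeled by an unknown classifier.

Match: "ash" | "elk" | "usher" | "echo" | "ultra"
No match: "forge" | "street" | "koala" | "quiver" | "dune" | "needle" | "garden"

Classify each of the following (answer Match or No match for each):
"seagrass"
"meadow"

No match, No match

The rule appears to be: starts with a vowel.
"seagrass" → starts with 's' → No match. "meadow" → starts with 'm' → No match.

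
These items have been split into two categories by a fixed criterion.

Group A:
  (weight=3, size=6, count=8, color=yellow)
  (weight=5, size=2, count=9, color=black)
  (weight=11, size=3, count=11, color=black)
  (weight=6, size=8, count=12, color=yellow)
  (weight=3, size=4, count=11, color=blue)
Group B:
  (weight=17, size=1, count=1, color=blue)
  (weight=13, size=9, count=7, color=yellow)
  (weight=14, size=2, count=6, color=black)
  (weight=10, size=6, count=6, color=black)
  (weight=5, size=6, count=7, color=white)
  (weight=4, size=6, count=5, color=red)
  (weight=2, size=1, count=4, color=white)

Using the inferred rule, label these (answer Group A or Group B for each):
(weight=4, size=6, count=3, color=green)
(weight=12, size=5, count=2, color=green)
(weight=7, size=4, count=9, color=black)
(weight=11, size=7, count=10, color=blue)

Rule: count ≥ 8. This holds for each 'Group A' example and fails for each 'Group B' one.

Group B, Group B, Group A, Group A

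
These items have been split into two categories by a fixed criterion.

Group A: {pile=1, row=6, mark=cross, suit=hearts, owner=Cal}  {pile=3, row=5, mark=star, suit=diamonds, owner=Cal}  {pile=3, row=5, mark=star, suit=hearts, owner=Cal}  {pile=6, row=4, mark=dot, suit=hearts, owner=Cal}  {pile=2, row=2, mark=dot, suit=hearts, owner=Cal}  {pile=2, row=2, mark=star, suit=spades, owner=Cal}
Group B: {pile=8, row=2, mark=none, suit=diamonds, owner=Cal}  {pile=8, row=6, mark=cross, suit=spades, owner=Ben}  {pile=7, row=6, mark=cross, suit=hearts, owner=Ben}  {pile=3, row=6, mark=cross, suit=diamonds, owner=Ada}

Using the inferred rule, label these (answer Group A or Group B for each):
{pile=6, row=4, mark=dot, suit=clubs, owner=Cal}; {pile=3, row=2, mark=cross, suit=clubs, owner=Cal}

The common property of the 'Group A' items is: owner is Cal AND pile ≤ 6. No 'Group B' item has it.

Group A, Group A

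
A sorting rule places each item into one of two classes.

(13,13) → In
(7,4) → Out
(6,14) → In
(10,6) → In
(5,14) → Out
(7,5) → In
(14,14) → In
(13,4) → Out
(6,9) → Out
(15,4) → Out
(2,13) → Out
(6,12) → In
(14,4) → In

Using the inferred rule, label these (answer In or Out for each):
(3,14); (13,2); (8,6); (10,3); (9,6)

Out, Out, In, Out, Out

One predicate separates the groups cleanly: sum is even.
(3,14): Out (3+14 = 17).
(13,2): Out (13+2 = 15).
(8,6): In (8+6 = 14).
(10,3): Out (10+3 = 13).
(9,6): Out (9+6 = 15).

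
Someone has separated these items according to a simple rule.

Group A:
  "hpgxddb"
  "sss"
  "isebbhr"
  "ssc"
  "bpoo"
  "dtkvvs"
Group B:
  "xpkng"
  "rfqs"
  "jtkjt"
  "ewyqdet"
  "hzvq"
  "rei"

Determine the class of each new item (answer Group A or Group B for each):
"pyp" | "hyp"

The common property of the 'Group A' items is: has a double letter. No 'Group B' item has it.
"pyp": Group B (no doubled letter). "hyp": Group B (no doubled letter).

Group B, Group B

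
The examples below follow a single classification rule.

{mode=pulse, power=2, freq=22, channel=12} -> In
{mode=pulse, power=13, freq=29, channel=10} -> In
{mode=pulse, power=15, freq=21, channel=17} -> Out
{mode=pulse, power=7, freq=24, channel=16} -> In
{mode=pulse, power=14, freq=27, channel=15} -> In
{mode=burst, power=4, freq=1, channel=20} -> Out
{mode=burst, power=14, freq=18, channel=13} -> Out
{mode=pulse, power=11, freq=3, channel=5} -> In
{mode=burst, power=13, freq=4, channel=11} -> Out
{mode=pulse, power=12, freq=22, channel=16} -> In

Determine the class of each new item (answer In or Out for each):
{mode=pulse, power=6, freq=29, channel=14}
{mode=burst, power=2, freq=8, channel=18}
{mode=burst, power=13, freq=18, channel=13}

The classifier is using: mode is pulse AND power ≤ 14.
{mode=pulse, power=6, freq=29, channel=14}: mode is pulse, power = 6 — passes, so In.
{mode=burst, power=2, freq=8, channel=18}: mode is burst, power = 2 — does not fit, so Out.
{mode=burst, power=13, freq=18, channel=13}: mode is burst, power = 13 — does not fit, so Out.

In, Out, Out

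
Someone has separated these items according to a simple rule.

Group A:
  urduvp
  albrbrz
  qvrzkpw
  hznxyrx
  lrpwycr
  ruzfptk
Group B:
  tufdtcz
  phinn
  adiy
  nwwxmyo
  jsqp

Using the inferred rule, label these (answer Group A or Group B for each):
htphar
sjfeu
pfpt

Checking candidate rules against both groups, what survives is: contains 'r'.
htphar: Group A (has 'r').
sjfeu: Group B (no 'r').
pfpt: Group B (no 'r').

Group A, Group B, Group B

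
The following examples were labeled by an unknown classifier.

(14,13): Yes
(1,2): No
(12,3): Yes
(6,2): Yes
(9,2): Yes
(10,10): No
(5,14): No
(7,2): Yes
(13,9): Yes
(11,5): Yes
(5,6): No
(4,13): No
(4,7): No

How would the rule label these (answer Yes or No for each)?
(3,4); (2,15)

The pattern is that an item is 'Yes' exactly when: first > second.
(3,4): 3 < 4 — does not satisfy this, so No.
(2,15): 2 < 15 — does not satisfy this, so No.

No, No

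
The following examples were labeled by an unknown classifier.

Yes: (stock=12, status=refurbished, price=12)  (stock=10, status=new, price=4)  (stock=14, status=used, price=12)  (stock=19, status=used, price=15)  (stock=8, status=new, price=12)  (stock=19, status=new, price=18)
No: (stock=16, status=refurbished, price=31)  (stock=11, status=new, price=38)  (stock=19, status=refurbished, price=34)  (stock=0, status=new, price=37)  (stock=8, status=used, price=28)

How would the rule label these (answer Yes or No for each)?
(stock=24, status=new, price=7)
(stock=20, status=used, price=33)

Yes, No

One predicate separates the groups cleanly: price ≤ 18.
(stock=24, status=new, price=7) — price = 7, hence Yes.
(stock=20, status=used, price=33) — price = 33, hence No.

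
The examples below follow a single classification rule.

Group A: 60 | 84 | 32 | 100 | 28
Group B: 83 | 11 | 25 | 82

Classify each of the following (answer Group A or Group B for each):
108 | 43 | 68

All 'Group A' examples share one property — multiple of 4 — and every 'Group B' example lacks it.
108: Group A (108 = 4·27). 43: Group B (43 = 4·10 + 3). 68: Group A (68 = 4·17).

Group A, Group B, Group A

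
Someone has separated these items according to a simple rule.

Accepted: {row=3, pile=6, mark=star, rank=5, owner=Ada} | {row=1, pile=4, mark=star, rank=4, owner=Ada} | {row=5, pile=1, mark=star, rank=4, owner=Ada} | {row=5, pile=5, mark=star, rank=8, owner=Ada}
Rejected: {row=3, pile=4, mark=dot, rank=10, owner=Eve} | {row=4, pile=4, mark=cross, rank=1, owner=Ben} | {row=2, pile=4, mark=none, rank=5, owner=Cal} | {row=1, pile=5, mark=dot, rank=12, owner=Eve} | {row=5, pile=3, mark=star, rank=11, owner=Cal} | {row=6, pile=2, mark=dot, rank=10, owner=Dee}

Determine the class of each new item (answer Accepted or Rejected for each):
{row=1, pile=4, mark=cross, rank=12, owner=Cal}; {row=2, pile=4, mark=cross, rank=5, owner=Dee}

One predicate separates the groups cleanly: owner is Ada.
{row=1, pile=4, mark=cross, rank=12, owner=Cal}: owner is Cal, fails this test → Rejected.
{row=2, pile=4, mark=cross, rank=5, owner=Dee}: owner is Dee, fails this test → Rejected.

Rejected, Rejected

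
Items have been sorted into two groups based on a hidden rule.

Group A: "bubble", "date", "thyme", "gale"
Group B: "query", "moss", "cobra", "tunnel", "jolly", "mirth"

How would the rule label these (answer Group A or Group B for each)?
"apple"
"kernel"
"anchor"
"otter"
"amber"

The simplest hypothesis consistent with all the labels is: ends with 'e'.
"apple": ends with 'e', has this property → Group A. "kernel": ends with 'l', does not fit → Group B. "anchor": ends with 'r', does not fit → Group B. "otter": ends with 'r', does not fit → Group B. "amber": ends with 'r', does not fit → Group B.

Group A, Group B, Group B, Group B, Group B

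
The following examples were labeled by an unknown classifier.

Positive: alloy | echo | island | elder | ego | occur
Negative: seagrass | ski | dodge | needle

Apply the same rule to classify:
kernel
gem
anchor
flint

Checking candidate rules against both groups, what survives is: starts with a vowel.
kernel: starts with 'k', doesn't qualify → Negative.
gem: starts with 'g', doesn't qualify → Negative.
anchor: starts with 'a', has this property → Positive.
flint: starts with 'f', doesn't qualify → Negative.

Negative, Negative, Positive, Negative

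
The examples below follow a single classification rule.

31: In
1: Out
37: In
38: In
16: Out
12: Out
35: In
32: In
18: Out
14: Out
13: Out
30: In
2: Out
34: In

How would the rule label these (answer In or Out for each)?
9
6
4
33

Out, Out, Out, In

The common property of the 'In' items is: at least 30. No 'Out' item has it.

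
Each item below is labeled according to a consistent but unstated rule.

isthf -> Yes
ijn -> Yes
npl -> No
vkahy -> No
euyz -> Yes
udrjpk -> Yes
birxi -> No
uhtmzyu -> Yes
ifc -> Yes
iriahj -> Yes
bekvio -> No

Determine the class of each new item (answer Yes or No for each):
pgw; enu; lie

No, Yes, No

Comparing the two groups points to one rule — starts with a vowel.
pgw: No (starts with 'p').
enu: Yes (starts with 'e').
lie: No (starts with 'l').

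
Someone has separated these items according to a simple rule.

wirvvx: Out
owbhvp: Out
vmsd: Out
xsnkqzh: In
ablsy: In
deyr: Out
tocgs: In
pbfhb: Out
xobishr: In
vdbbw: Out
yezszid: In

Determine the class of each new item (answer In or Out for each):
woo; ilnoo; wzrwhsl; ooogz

The distinguishing property — odd length AND contains 's' — holds for all the 'In' cases and none of the 'Out' cases.

Out, Out, In, Out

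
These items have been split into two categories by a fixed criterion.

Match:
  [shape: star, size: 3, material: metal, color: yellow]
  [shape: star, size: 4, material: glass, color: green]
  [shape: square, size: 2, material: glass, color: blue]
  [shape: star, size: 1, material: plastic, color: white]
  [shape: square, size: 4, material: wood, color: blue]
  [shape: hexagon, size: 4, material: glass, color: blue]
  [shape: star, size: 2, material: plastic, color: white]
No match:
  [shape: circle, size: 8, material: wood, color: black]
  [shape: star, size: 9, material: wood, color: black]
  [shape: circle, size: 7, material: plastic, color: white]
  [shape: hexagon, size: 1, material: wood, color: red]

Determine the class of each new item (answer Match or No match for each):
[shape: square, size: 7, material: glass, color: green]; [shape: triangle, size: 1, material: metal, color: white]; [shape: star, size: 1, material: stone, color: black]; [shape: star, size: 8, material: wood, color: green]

No match, Match, Match, No match

The pattern is that an item is 'Match' exactly when: color is not red AND size ≤ 4.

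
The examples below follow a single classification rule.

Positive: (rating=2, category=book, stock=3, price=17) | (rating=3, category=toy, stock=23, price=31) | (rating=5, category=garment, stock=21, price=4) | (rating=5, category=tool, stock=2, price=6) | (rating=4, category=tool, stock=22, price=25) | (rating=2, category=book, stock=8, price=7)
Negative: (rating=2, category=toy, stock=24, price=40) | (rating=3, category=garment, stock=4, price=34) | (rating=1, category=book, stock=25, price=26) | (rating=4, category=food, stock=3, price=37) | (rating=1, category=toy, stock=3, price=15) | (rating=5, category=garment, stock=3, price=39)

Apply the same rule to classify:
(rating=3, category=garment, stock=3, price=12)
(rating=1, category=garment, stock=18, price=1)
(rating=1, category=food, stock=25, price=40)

A rule that fits every label: rating ≥ 2 AND price ≤ 31 — true of each 'Positive' example, false of each 'Negative' one.

Positive, Negative, Negative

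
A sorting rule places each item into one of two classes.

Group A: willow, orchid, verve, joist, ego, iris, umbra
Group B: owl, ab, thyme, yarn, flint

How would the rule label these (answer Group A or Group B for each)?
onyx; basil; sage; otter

'Group A' ⟺ has ≥ 2 vowels.
onyx: 1 vowel, fails this test → Group B.
basil: 2 vowels, passes → Group A.
sage: 2 vowels, passes → Group A.
otter: 2 vowels, passes → Group A.

Group B, Group A, Group A, Group A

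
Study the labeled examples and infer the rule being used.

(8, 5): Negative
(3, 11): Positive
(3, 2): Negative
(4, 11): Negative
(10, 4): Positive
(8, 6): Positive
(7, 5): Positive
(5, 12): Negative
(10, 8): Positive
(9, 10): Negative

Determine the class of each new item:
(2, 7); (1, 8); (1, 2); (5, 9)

Negative, Negative, Negative, Positive

The classifier is using: sum is even.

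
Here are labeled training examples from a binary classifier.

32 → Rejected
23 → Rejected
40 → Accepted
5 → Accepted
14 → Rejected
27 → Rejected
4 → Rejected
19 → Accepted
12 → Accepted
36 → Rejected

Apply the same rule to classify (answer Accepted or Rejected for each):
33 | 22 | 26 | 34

Accepted, Rejected, Accepted, Rejected

The simplest hypothesis consistent with all the labels is: ≡ 5 (mod 7).
33 → 33 mod 7 = 5 → Accepted. 22 → 22 mod 7 = 1 → Rejected. 26 → 26 mod 7 = 5 → Accepted. 34 → 34 mod 7 = 6 → Rejected.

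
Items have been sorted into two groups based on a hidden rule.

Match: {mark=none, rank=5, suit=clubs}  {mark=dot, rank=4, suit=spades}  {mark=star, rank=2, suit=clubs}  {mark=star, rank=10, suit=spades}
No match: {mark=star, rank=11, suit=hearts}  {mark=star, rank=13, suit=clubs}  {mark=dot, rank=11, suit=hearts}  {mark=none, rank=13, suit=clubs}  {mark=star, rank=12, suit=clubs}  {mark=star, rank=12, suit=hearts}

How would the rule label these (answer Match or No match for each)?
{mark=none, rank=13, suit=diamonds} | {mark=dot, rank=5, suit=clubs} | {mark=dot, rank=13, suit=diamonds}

The classifier is using: rank ≤ 10.
{mark=none, rank=13, suit=diamonds} — rank = 13, hence No match.
{mark=dot, rank=5, suit=clubs} — rank = 5, hence Match.
{mark=dot, rank=13, suit=diamonds} — rank = 13, hence No match.

No match, Match, No match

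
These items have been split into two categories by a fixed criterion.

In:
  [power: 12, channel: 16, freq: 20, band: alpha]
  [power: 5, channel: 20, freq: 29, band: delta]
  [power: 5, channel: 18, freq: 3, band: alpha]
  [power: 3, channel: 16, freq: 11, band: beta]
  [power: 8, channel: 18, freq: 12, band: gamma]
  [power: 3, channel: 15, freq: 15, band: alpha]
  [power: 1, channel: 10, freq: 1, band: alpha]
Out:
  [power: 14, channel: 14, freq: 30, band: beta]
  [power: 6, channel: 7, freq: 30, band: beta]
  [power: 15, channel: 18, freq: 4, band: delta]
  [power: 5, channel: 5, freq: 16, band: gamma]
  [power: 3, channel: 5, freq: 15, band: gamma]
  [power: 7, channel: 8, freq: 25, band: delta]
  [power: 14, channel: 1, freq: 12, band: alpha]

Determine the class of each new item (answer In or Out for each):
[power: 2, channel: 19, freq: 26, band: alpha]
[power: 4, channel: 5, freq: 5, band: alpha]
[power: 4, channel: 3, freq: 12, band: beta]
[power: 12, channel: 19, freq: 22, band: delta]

In, Out, Out, In

A rule that fits every label: power ≤ 12 AND channel ≥ 10 — true of each 'In' example, false of each 'Out' one.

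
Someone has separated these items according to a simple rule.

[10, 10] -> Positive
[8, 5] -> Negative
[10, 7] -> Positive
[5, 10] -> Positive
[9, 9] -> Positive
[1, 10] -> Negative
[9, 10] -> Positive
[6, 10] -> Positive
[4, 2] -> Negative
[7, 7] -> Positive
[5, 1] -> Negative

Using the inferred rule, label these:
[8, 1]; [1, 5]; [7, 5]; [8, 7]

The pattern is that an item is 'Positive' exactly when: sum ≥ 14.
[8, 1]: 8+1 = 9, does not pass → Negative. [1, 5]: 1+5 = 6, does not pass → Negative. [7, 5]: 7+5 = 12, does not pass → Negative. [8, 7]: 8+7 = 15, checks out → Positive.

Negative, Negative, Negative, Positive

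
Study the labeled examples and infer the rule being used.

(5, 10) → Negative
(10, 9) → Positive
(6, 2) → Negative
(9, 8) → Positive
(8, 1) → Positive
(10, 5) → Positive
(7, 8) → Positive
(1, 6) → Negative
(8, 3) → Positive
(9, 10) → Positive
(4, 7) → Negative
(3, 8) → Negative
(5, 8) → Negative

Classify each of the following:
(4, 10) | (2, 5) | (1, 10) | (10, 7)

Negative, Negative, Negative, Positive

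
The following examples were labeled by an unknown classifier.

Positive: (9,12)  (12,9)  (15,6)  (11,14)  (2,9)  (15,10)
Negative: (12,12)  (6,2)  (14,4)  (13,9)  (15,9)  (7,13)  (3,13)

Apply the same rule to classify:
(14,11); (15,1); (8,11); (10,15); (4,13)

Positive, Negative, Positive, Positive, Positive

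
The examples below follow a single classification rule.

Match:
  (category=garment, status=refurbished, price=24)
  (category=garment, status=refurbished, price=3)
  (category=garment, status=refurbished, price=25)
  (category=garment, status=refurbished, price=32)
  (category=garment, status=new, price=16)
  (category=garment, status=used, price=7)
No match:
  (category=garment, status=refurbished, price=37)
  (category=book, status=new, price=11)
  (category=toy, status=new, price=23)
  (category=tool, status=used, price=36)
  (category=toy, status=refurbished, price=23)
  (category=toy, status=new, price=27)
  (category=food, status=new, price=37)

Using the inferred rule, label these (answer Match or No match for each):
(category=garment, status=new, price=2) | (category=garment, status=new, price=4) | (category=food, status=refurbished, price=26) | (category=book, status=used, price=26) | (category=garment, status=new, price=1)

Match, Match, No match, No match, Match

The simplest hypothesis consistent with all the labels is: category is garment AND price ≤ 32.
(category=garment, status=new, price=2): category is garment, price = 2, matches → Match.
(category=garment, status=new, price=4): category is garment, price = 4, matches → Match.
(category=food, status=refurbished, price=26): category is food, price = 26, doesn't match → No match.
(category=book, status=used, price=26): category is book, price = 26, doesn't match → No match.
(category=garment, status=new, price=1): category is garment, price = 1, matches → Match.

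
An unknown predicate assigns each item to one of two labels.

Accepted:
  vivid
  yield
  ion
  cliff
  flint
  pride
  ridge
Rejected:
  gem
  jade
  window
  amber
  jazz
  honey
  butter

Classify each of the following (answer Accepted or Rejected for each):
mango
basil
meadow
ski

Rejected, Accepted, Rejected, Accepted

The classifier is using: odd length AND contains 'i'.
mango: length 5, no 'i' — lacks this property, so Rejected.
basil: length 5, has 'i' — satisfies this, so Accepted.
meadow: length 6, no 'i' — lacks this property, so Rejected.
ski: length 3, has 'i' — satisfies this, so Accepted.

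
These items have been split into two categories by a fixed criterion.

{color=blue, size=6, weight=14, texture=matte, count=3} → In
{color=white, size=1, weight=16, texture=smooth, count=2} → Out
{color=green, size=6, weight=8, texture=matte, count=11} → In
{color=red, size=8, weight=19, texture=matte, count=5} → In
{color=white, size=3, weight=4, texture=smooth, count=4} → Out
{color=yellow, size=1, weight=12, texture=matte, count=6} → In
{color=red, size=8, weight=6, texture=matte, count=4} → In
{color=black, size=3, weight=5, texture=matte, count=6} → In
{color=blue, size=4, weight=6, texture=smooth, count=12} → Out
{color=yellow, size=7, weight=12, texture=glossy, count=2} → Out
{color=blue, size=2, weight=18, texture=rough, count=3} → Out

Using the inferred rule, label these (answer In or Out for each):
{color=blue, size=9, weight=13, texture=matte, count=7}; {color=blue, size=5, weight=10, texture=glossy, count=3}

Looking at the examples, the only property every 'In' case has and every 'Out' case lacks is: texture is matte.
{color=blue, size=9, weight=13, texture=matte, count=7}: texture is matte — has this property, so In. {color=blue, size=5, weight=10, texture=glossy, count=3}: texture is glossy — does not satisfy this, so Out.

In, Out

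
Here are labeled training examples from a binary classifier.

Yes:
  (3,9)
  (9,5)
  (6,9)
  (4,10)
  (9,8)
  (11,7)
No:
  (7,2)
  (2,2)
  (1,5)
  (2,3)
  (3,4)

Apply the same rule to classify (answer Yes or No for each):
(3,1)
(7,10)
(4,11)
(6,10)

Rule: sum ≥ 12. This holds for each 'Yes' example and fails for each 'No' one.
No: (3,1), since 3+1 = 4. Yes: (7,10), since 7+10 = 17. Yes: (4,11), since 4+11 = 15. Yes: (6,10), since 6+10 = 16.

No, Yes, Yes, Yes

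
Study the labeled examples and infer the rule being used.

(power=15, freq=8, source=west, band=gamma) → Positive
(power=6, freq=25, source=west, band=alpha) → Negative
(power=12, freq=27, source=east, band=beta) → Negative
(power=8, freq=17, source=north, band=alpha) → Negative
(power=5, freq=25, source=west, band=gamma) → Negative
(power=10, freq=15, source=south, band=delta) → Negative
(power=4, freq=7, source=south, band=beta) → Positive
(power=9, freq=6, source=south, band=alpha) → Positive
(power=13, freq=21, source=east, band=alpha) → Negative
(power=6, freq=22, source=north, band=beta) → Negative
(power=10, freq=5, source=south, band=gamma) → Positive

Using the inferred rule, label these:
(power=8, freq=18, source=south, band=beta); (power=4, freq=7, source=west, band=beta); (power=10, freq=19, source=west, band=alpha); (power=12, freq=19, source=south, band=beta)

Negative, Positive, Negative, Negative

'Positive' ⟺ freq ≤ 8.
(power=8, freq=18, source=south, band=beta) — freq = 18, hence Negative.
(power=4, freq=7, source=west, band=beta) — freq = 7, hence Positive.
(power=10, freq=19, source=west, band=alpha) — freq = 19, hence Negative.
(power=12, freq=19, source=south, band=beta) — freq = 19, hence Negative.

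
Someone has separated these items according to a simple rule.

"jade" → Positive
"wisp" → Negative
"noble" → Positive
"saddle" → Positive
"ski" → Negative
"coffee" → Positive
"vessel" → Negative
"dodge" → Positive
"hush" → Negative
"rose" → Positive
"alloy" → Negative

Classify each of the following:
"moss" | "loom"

Checking candidate rules against both groups, what survives is: ends with 'e'.
"moss": Negative (ends with 's'). "loom": Negative (ends with 'm').

Negative, Negative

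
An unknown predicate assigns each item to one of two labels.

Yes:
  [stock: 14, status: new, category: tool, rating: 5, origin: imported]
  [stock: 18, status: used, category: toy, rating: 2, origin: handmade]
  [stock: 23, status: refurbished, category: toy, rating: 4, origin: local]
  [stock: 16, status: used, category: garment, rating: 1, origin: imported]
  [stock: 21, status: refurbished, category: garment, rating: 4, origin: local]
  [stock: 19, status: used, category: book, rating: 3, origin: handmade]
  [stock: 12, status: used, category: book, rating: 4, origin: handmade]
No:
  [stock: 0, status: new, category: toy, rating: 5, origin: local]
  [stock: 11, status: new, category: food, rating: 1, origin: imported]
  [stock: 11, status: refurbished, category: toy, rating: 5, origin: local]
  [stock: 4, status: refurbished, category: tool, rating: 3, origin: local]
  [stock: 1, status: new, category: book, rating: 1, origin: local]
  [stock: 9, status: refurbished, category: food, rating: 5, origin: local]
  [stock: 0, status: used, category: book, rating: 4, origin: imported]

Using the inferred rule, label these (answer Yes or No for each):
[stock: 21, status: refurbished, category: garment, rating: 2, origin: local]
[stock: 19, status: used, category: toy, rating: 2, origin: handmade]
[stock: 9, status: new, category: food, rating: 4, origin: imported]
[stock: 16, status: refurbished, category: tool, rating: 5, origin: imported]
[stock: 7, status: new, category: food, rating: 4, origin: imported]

Yes, Yes, No, Yes, No

A rule that fits every label: stock ≥ 12 — true of each 'Yes' example, false of each 'No' one.
[stock: 21, status: refurbished, category: garment, rating: 2, origin: local]: stock = 21, qualifies → Yes.
[stock: 19, status: used, category: toy, rating: 2, origin: handmade]: stock = 19, qualifies → Yes.
[stock: 9, status: new, category: food, rating: 4, origin: imported]: stock = 9, does not fit → No.
[stock: 16, status: refurbished, category: tool, rating: 5, origin: imported]: stock = 16, qualifies → Yes.
[stock: 7, status: new, category: food, rating: 4, origin: imported]: stock = 7, does not fit → No.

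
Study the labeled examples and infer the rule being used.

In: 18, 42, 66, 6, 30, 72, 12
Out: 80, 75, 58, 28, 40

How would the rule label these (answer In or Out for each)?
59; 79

Out, Out

Rule: multiple of 6. This holds for each 'In' example and fails for each 'Out' one.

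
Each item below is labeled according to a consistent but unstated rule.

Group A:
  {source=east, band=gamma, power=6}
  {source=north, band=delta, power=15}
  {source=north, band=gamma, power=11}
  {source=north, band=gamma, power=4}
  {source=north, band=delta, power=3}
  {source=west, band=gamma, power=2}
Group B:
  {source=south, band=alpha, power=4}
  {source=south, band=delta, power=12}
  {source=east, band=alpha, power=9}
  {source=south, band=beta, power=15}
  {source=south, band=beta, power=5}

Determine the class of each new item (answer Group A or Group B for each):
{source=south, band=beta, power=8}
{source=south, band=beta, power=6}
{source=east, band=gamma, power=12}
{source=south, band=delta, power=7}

The pattern is that an item is 'Group A' exactly when: source is north OR band is gamma.
{source=south, band=beta, power=8}: Group B (source is south, band is beta). {source=south, band=beta, power=6}: Group B (source is south, band is beta). {source=east, band=gamma, power=12}: Group A (source is east, band is gamma). {source=south, band=delta, power=7}: Group B (source is south, band is delta).

Group B, Group B, Group A, Group B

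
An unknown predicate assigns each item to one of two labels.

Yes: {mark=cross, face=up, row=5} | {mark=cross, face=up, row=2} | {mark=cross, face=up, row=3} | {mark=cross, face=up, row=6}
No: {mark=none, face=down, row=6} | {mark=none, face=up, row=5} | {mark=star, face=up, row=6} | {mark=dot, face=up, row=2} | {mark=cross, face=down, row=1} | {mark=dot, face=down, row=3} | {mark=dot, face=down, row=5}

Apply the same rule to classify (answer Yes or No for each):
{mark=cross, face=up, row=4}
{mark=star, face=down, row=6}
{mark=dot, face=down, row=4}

One predicate separates the groups cleanly: mark is cross AND face is up.
{mark=cross, face=up, row=4}: mark is cross, face is up — checks out, so Yes. {mark=star, face=down, row=6}: mark is star, face is down — fails this test, so No. {mark=dot, face=down, row=4}: mark is dot, face is down — fails this test, so No.

Yes, No, No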